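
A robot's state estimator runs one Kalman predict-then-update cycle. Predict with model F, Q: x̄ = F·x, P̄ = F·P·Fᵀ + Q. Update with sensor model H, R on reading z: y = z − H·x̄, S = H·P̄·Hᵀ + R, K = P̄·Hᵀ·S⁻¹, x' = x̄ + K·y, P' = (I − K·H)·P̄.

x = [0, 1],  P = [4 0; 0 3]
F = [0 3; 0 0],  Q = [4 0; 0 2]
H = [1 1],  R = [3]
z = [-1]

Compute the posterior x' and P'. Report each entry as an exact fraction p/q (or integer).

x̄ = F·x = [3, 0]
P̄ = F·P·Fᵀ + Q = [31 0; 0 2]
y = z − H·x̄ = [-4]
S = H·P̄·Hᵀ + R = [36]
K = P̄·Hᵀ·S⁻¹ = [31/36; 1/18]
x' = x̄ + K·y = [-4/9, -2/9]
P' = (I − K·H)·P̄ = [155/36 -31/18; -31/18 17/9]

x' = [-4/9, -2/9]
P' = [155/36 -31/18; -31/18 17/9]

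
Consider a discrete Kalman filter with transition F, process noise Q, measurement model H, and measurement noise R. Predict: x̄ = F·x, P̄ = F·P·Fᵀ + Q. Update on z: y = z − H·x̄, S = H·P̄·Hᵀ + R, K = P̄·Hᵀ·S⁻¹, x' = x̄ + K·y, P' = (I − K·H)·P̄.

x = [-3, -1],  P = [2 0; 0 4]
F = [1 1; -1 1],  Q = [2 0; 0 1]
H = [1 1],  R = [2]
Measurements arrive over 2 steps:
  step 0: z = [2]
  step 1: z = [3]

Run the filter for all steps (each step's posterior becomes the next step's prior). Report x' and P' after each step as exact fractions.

step 0: x̄ = F·x = [-4, 2]
step 0: P̄ = F·P·Fᵀ + Q = [8 2; 2 7]
step 0: y = z − H·x̄ = [4]
step 0: S = H·P̄·Hᵀ + R = [21]
step 0: K = P̄·Hᵀ·S⁻¹ = [10/21; 3/7]
step 0: x' = x̄ + K·y = [-44/21, 26/7]
step 0: P' = (I − K·H)·P̄ = [68/21 -16/7; -16/7 22/7]
step 1: x̄ = F·x = [34/21, 122/21]
step 1: P̄ = F·P·Fᵀ + Q = [80/21 -2/21; -2/21 251/21]
step 1: y = z − H·x̄ = [-31/7]
step 1: S = H·P̄·Hᵀ + R = [123/7]
step 1: K = P̄·Hᵀ·S⁻¹ = [26/123; 83/123]
step 1: x' = x̄ + K·y = [28/41, 347/123]
step 1: P' = (I − K·H)·P̄ = [124/41 -320/123; -320/123 162/41]

step 0: x' = [-44/21, 26/7], P' = [68/21 -16/7; -16/7 22/7]
step 1: x' = [28/41, 347/123], P' = [124/41 -320/123; -320/123 162/41]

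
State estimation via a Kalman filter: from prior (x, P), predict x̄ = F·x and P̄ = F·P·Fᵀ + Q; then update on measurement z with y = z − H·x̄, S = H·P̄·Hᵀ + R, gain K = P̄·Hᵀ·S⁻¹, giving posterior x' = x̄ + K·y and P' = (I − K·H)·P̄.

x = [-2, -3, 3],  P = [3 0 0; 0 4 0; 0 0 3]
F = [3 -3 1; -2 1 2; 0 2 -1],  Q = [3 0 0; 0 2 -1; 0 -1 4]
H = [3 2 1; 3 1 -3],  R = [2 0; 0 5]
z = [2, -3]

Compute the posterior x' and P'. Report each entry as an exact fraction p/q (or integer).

x̄ = F·x = [6, 7, -9]
P̄ = F·P·Fᵀ + Q = [69 -24 -27; -24 30 1; -27 1 23]
y = z − H·x̄ = [-21, -55]
S = H·P̄·Hᵀ + R = [320 553; 553 1199]
K = P̄·Hᵀ·S⁻¹ = [4092/25957 3828/25957; 11696/77871 -8317/77871; 15253/77871 -16712/77871]
x' = x̄ + K·y = [-140730/25957, 756916/77871, -101992/77871]
P' = (I − K·H)·P̄ = [240297/25957 -405696/25957 98685/25957; -405696/25957 2090521/77871 -506386/77871; 98685/25957 -506386/77871 155113/77871]

x' = [-140730/25957, 756916/77871, -101992/77871]
P' = [240297/25957 -405696/25957 98685/25957; -405696/25957 2090521/77871 -506386/77871; 98685/25957 -506386/77871 155113/77871]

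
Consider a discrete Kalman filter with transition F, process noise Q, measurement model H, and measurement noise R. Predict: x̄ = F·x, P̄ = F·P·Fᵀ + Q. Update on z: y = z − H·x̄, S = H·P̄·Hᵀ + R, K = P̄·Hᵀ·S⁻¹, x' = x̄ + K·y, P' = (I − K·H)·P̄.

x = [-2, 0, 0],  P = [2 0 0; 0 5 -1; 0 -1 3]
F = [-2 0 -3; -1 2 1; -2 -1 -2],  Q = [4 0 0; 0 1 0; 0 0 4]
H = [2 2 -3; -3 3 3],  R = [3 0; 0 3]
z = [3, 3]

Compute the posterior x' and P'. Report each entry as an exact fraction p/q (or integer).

x' = [33207/6839, 14862/6839, 25293/6839]
P' = [584060/20517 114967/20517 464630/20517; 114967/20517 27497/20517 90631/20517; 464630/20517 90631/20517 373118/20517]

x̄ = F·x = [4, 2, 4]
P̄ = F·P·Fᵀ + Q = [39 1 23; 1 22 -7; 23 -7 25]
y = z − H·x̄ = [3, -3]
S = H·P̄·Hᵀ + R = [288 39; 39 219]
K = P̄·Hᵀ·S⁻¹ = [1388/20517 -4463/20517; 4345/20517 3161/20517; -2944/20517 -881/20517]
x' = x̄ + K·y = [33207/6839, 14862/6839, 25293/6839]
P' = (I − K·H)·P̄ = [584060/20517 114967/20517 464630/20517; 114967/20517 27497/20517 90631/20517; 464630/20517 90631/20517 373118/20517]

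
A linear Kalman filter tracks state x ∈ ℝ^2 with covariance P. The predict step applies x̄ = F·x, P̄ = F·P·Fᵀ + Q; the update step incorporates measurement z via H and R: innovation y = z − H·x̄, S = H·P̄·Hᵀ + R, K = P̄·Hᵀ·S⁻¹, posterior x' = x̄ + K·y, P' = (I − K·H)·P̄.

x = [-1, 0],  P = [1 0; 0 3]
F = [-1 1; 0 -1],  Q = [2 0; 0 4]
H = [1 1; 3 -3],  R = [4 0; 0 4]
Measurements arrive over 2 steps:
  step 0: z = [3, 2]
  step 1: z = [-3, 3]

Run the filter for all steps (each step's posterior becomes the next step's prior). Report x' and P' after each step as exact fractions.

step 0: x' = [1411/958, 769/958], P' = [354/479 252/479; 252/479 358/479]
step 1: x' = [-6677/8762, -7581/4381], P' = [14946/21905 10918/21905; 10918/21905 16054/21905]

step 0: x̄ = F·x = [1, 0]
step 0: P̄ = F·P·Fᵀ + Q = [6 -3; -3 7]
step 0: y = z − H·x̄ = [2, -1]
step 0: S = H·P̄·Hᵀ + R = [11 -3; -3 175]
step 0: K = P̄·Hᵀ·S⁻¹ = [303/958 153/958; 305/958 -159/958]
step 0: x' = x̄ + K·y = [1411/958, 769/958]
step 0: P' = (I − K·H)·P̄ = [354/479 252/479; 252/479 358/479]
step 1: x̄ = F·x = [-321/479, -769/958]
step 1: P̄ = F·P·Fᵀ + Q = [1166/479 -106/479; -106/479 2274/479]
step 1: y = z − H·x̄ = [-1463/958, 2493/958]
step 1: S = H·P̄·Hᵀ + R = [5144/479 -3324/479; -3324/479 34784/479]
step 1: K = P̄·Hᵀ·S⁻¹ = [6466/21905 3021/21905; 6743/21905 -3852/21905]
step 1: x' = x̄ + K·y = [-6677/8762, -7581/4381]
step 1: P' = (I − K·H)·P̄ = [14946/21905 10918/21905; 10918/21905 16054/21905]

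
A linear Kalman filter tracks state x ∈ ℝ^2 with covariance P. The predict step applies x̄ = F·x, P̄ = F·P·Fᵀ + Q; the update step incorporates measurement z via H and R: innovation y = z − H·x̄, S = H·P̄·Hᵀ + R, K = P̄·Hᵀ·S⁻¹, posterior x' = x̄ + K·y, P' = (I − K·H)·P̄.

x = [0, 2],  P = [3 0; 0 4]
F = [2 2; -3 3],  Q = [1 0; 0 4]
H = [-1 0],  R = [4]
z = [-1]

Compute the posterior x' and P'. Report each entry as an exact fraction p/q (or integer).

x̄ = F·x = [4, 6]
P̄ = F·P·Fᵀ + Q = [29 6; 6 67]
y = z − H·x̄ = [3]
S = H·P̄·Hᵀ + R = [33]
K = P̄·Hᵀ·S⁻¹ = [-29/33; -2/11]
x' = x̄ + K·y = [15/11, 60/11]
P' = (I − K·H)·P̄ = [116/33 8/11; 8/11 725/11]

x' = [15/11, 60/11]
P' = [116/33 8/11; 8/11 725/11]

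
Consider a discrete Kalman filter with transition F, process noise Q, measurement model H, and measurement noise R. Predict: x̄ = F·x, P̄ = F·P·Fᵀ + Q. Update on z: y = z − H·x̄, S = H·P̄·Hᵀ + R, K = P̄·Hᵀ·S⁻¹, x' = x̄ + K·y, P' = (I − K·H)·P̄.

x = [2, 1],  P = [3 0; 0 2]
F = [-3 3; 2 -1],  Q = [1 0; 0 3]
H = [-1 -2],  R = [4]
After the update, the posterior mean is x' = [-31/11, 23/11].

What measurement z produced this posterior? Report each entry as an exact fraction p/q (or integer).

z = [-1]

x̄ = F·x = [-3, 3]
P̄ = F·P·Fᵀ + Q = [46 -24; -24 17]
S = H·P̄·Hᵀ + R = [22]
K = P̄·Hᵀ·S⁻¹ = [1/11; -5/11]
x' − x̄ = [2/11, -10/11] = K·y
y = (KᵀK)⁻¹·Kᵀ·(x' − x̄) = [2]
z = y + H·x̄ = [2] + [-3] = [-1]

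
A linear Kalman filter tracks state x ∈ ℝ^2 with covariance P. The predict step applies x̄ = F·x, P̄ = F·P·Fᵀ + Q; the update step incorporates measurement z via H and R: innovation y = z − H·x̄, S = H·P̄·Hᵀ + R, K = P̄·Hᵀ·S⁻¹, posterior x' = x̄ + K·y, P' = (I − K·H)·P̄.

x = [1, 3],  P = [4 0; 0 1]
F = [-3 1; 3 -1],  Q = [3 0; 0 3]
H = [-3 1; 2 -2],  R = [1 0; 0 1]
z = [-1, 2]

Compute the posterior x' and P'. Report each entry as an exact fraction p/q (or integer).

x' = [31/329, -277/329]
P' = [239/987 316/987; 316/987 3043/4935]

x̄ = F·x = [0, 0]
P̄ = F·P·Fᵀ + Q = [40 -37; -37 40]
y = z − H·x̄ = [-1, 2]
S = H·P̄·Hᵀ + R = [623 -616; -616 617]
K = P̄·Hᵀ·S⁻¹ = [-401/987 -22/141; -1697/4935 -418/705]
x' = x̄ + K·y = [31/329, -277/329]
P' = (I − K·H)·P̄ = [239/987 316/987; 316/987 3043/4935]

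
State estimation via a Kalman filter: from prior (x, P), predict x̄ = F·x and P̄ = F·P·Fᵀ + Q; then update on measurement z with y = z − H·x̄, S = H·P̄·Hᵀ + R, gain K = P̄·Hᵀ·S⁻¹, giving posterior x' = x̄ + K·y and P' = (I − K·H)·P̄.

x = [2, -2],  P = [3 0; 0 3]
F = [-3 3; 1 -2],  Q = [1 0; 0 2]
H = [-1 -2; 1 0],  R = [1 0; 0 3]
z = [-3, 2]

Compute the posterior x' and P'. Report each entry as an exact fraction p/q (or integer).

x̄ = F·x = [-12, 6]
P̄ = F·P·Fᵀ + Q = [55 -27; -27 17]
y = z − H·x̄ = [-3, 14]
S = H·P̄·Hᵀ + R = [16 -1; -1 58]
K = P̄·Hᵀ·S⁻¹ = [-1/309 293/309; -433/927 -439/927]
x' = x̄ + K·y = [397/309, 715/927]
P' = (I − K·H)·P̄ = [293/103 -439/309; -439/309 875/927]

x' = [397/309, 715/927]
P' = [293/103 -439/309; -439/309 875/927]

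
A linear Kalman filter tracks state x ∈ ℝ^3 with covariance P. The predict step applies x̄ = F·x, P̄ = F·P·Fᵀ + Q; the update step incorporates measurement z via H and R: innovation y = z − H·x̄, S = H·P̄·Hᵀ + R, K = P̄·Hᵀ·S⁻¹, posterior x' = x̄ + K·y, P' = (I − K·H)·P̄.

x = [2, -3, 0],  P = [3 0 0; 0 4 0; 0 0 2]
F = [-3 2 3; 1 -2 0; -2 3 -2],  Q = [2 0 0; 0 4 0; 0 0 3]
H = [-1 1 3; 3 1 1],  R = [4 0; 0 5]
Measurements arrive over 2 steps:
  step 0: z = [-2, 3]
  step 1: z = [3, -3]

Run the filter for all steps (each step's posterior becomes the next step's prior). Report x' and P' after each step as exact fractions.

step 0: x' = [151610/187503, 195002/187503, -148858/187503], P' = [168253/187503 -361043/187503 157144/187503; -361043/187503 1678597/187503 -705968/187503; 157144/187503 -705968/187503 372196/187503]
step 1: x' = [-68878921/56767300, -82365217/170301900, 69699713/85150950], P' = [5672995151/6868843300 -11615817291/6868843300 2599478549/3434421650; -11615817291/6868843300 163473969293/20606529900 -35108842327/10303264950; 2599478549/3434421650 -35108842327/10303264950 9605799803/5151632475]

step 0: x̄ = F·x = [-12, 8, -13]
step 0: P̄ = F·P·Fᵀ + Q = [63 -25 30; -25 23 -30; 30 -30 59]
step 0: y = z − H·x̄ = [17, 44]
step 0: S = H·P̄·Hᵀ + R = [311 81; 81 624]
step 0: K = P̄·Hᵀ·S⁻¹ = [-4822/62501 60172/187503; -6522/62501 -22100/187503; 21123/62501 27532/187503]
step 0: x' = x̄ + K·y = [151610/187503, 195002/187503, -148858/187503]
step 0: P' = (I − K·H)·P̄ = [168253/187503 -361043/187503 157144/187503; -361043/187503 1678597/187503 -705968/187503; 157144/187503 -705968/187503 372196/187503]
step 1: x̄ = F·x = [-511400/187503, -238394/187503, 579502/187503]
step 1: P̄ = F·P·Fᵀ + Q = [4985743/187503 -5400251/187503 10011643/187503; -5400251/187503 9076825/187503 -16073549/187503; 10011643/187503 -16073549/187503 31892962/187503]
step 1: y = z − H·x̄ = [-483001/62501, 630583/187503]
step 1: S = H·P̄·Hᵀ + R = [52046196/62501 31598976/62501; 31598976/62501 82300243/187503]
step 1: K = P̄·Hᵀ·S⁻¹ = [-422985287/6868843300 530106263/1717210825; -3082908199/20606529900 -188101183/1717210825; 3681880211/10303264950 249935474/1717210825]
step 1: x' = x̄ + K·y = [-68878921/56767300, -82365217/170301900, 69699713/85150950]
step 1: P' = (I − K·H)·P̄ = [5672995151/6868843300 -11615817291/6868843300 2599478549/3434421650; -11615817291/6868843300 163473969293/20606529900 -35108842327/10303264950; 2599478549/3434421650 -35108842327/10303264950 9605799803/5151632475]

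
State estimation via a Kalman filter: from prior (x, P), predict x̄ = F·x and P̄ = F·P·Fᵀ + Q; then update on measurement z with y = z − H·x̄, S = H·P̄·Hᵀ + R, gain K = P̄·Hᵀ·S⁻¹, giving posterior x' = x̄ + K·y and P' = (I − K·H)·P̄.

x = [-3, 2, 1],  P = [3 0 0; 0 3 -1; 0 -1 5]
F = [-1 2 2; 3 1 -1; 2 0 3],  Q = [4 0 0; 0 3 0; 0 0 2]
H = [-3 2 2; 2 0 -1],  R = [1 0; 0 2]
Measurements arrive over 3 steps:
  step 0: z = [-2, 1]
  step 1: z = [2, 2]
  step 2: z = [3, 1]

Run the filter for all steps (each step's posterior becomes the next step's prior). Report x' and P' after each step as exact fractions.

step 0: x' = [24919/16708, -9795/16708, 15055/8354], P' = [226835/16708 -97019/16708 218821/8354; -97019/16708 74951/16708 -108373/8354; 218821/8354 -108373/8354 218545/4177]
step 1: x' = [-141389168/252944461, 748588103/252944461, -713282307/252944461], P' = [2105512467/252944461 -782482262/252944461 3982628088/252944461; -782482262/252944461 759028076/252944461 -1895950558/252944461; 3982628088/252944461 -1895950558/252944461 7958655280/252944461]
step 2: x' = [341659513325/227899806816, 521346697525/227899806816, 170631727613/113949903408], P' = [9340443349019/1139499034080 -685500123529/227899806816 8812688875259/569749517040; -685500123529/227899806816 670011494479/227899806816 -832520676985/113949903408; 8812688875259/569749517040 -832520676985/113949903408 8790140219219/284874758520]

step 0: x̄ = F·x = [9, -8, -3]
step 0: P̄ = F·P·Fᵀ + Q = [31 -13 18; -13 40 0; 18 0 59]
step 0: y = z − H·x̄ = [47, -20]
step 0: S = H·P̄·Hᵀ + R = [616 -230; -230 113]
step 0: K = P̄·Hᵀ·S⁻¹ = [741/16708 4007/8354; 7467/16708 5677/8354; 971/8354 138/4177]
step 0: x' = x̄ + K·y = [24919/16708, -9795/16708, 15055/8354]
step 0: P' = (I − K·H)·P̄ = [226835/16708 -97019/16708 218821/8354; -97019/16708 74951/16708 -108373/8354; 218821/8354 -108373/8354 218545/4177]
step 1: x̄ = F·x = [15711/16708, 8713/4177, 35042/4177]
step 1: P̄ = F·P·Fᵀ + Q = [993731/16708 74859/4177 885125/4177; 74859/4177 66574/4177 239422/4177; 885125/4177 239422/4177 3515020/4177]
step 1: y = z − H·x̄ = [-269491/16708, 71081/8354]
step 1: S = H·P̄·Hᵀ + R = [27848063/16708 -5008339/8354; -5008339/8354 976605/4177]
step 1: K = P̄·Hᵀ·S⁻¹ = [11964893/36134923 114198423/252944461; 10514546/36134923 165493017/252944461; 25360740/36134923 3300448/252944461]
step 1: x' = x̄ + K·y = [-141389168/252944461, 748588103/252944461, -713282307/252944461]
step 1: P' = (I − K·H)·P̄ = [2105512467/252944461 -782482262/252944461 3982628088/252944461; -782482262/252944461 759028076/252944461 -1895950558/252944461; 3982628088/252944461 -1895950558/252944461 7958655280/252944461]
step 2: x̄ = F·x = [212000760/252944461, 1037702906/252944461, -2422625257/252944461]
step 2: P̄ = F·P·Fᵀ + Q = [10019835967/252944461 3250193497/252944461 33017902438/252944461; 3250193497/252944461 3627367958/252944461 9382689380/252944461; 33017902438/252944461 9382689380/252944461 128347373366/252944461]
step 2: y = z − H·x̄ = [4164680365/252944461, -2593682316/252944461]
step 2: S = H·P̄·Hᵀ + R = [258174797280/252944461 -91453050240/252944461; -91453050240/252944461 36860996404/252944461]
step 2: K = P̄·Hᵀ·S⁻¹ = [374424218689/1139499034080 1099488487/2373956321; 66440651605/227899806816 3062928197/4747912642; 397287481249/569749517040 187905467/4747912642]
step 2: x' = x̄ + K·y = [341659513325/227899806816, 521346697525/227899806816, 170631727613/113949903408]
step 2: P' = (I − K·H)·P̄ = [9340443349019/1139499034080 -685500123529/227899806816 8812688875259/569749517040; -685500123529/227899806816 670011494479/227899806816 -832520676985/113949903408; 8812688875259/569749517040 -832520676985/113949903408 8790140219219/284874758520]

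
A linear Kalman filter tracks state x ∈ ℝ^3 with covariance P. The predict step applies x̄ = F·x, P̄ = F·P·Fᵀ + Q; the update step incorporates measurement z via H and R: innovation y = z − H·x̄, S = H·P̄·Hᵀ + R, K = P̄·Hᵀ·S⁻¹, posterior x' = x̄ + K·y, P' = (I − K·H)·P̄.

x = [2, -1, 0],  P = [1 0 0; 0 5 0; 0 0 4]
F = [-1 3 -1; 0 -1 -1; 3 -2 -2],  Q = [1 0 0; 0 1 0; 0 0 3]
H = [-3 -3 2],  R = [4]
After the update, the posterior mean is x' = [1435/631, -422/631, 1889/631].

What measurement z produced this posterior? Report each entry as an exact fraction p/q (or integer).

z = [1]

x̄ = F·x = [-5, 1, 8]
P̄ = F·P·Fᵀ + Q = [51 -11 -25; -11 10 18; -25 18 48]
S = H·P̄·Hᵀ + R = [631]
K = P̄·Hᵀ·S⁻¹ = [-170/631; 39/631; 117/631]
x' − x̄ = [4590/631, -1053/631, -3159/631] = K·y
y = (KᵀK)⁻¹·Kᵀ·(x' − x̄) = [-27]
z = y + H·x̄ = [-27] + [28] = [1]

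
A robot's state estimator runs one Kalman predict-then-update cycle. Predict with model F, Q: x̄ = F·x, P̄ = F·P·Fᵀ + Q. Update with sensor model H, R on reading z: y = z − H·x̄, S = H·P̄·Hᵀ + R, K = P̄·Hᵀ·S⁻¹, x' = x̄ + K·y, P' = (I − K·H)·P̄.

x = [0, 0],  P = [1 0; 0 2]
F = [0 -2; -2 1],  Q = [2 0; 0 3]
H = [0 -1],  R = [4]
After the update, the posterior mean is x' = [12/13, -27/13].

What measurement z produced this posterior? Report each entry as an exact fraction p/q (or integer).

x̄ = F·x = [0, 0]
P̄ = F·P·Fᵀ + Q = [10 -4; -4 9]
S = H·P̄·Hᵀ + R = [13]
K = P̄·Hᵀ·S⁻¹ = [4/13; -9/13]
x' − x̄ = [12/13, -27/13] = K·y
y = (KᵀK)⁻¹·Kᵀ·(x' − x̄) = [3]
z = y + H·x̄ = [3] + [0] = [3]

z = [3]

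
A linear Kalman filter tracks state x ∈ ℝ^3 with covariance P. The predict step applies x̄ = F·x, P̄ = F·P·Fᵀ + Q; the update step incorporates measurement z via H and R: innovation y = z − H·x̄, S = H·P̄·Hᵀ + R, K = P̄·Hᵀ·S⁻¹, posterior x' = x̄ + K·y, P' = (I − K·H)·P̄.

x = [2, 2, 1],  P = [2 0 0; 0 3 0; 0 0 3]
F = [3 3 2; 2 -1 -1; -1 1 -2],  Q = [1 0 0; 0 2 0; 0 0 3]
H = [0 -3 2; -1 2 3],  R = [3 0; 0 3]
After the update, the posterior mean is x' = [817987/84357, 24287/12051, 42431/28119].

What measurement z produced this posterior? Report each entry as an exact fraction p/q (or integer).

z = [-3, -1]

x̄ = F·x = [14, 1, -2]
P̄ = F·P·Fᵀ + Q = [58 -3 -9; -3 16 -1; -9 -1 20]
S = H·P̄·Hᵀ + R = [239 38; 38 359]
K = P̄·Hᵀ·S⁻¹ = [227/84357 -21407/84357; -2738/12051 1364/12051; 4297/28119 4793/28119]
x' − x̄ = [-363011/84357, 12236/12051, 98669/28119] = K·y
y = (KᵀK)⁻¹·Kᵀ·(x' − x̄) = [4, 17]
z = y + H·x̄ = [4, 17] + [-7, -18] = [-3, -1]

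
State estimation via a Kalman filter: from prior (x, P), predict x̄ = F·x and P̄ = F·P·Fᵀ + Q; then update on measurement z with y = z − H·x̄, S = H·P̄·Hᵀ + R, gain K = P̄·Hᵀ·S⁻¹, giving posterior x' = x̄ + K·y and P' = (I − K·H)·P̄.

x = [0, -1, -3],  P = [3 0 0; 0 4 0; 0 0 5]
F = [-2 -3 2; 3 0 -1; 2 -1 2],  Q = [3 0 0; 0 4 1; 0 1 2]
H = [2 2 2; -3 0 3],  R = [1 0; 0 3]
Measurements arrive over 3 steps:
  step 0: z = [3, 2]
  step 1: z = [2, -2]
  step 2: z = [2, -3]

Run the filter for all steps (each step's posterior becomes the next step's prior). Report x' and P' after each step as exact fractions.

step 0: x' = [-294/139, 704/139, -203/139], P' = [478097/122320 -911431/122320 44705/12232; -911431/122320 1804433/122320 -88991/12232; 44705/12232 -88991/12232 22829/6116]
step 1: x' = [2510377331/2061543971, -1832274956/2061543971, 1360196627/2061543971], P' = [2063665419/2061543971 -3463693637/2061543971 3238050449/4123087942; -3463693637/2061543971 6772304569/2061543971 -6463009765/4123087942; 3238050449/4123087942 -6463009765/4123087942 1831586952/2061543971]
step 2: x' = [25300895143197/32378657703400, 1101565760449/4047332212925, -353534590561/8094664425850], P' = [31458820974611/32378657703400 -13158501604001/8094664425850 6133139698257/8094664425850; -13158501604001/8094664425850 12886345106032/4047332212925 -12273465304723/8094664425850; 6133139698257/8094664425850 -12273465304723/8094664425850 3490492191968/4047332212925]

step 0: x̄ = F·x = [-3, 3, -5]
step 0: P̄ = F·P·Fᵀ + Q = [71 -28 20; -28 36 9; 20 9 38]
step 0: y = z − H·x̄ = [13, 8]
step 0: S = H·P̄·Hᵀ + R = [589 24; 24 624]
step 0: K = P̄·Hᵀ·S⁻¹ = [3429/15290 -31047/122320; 773/15290 21521/122320; 343/1529 953/12232]
step 0: x' = x̄ + K·y = [-294/139, 704/139, -203/139]
step 0: P' = (I − K·H)·P̄ = [478097/122320 -911431/122320 44705/12232; -911431/122320 1804433/122320 -88991/12232; 44705/12232 -88991/12232 22829/6116]
step 1: x̄ = F·x = [-1930/139, -679/139, -1698/139]
step 1: P̄ = F·P·Fᵀ + Q = [16510913/122320 5327807/122320 3218447/24464; 5327807/122320 2566433/122320 1142065/24464; 3218447/24464 1142065/24464 3313909/24464]
step 1: y = z − H·x̄ = [8892/139, -974/139]
step 1: S = H·P̄·Hᵀ + R = [17987641/6116 132345/6116; 132345/6116 2107713/30580]
step 1: K = P̄·Hᵀ·S⁻¹ = [437994013/2061543971 -889280389/4123087942; 154212099/2061543971 464377509/4123087942; 438214588/2061543971 425123455/4123087942]
step 1: x' = x̄ + K·y = [2510377331/2061543971, -1832274956/2061543971, 1360196627/2061543971]
step 1: P' = (I − K·H)·P̄ = [2063665419/2061543971 -3463693637/2061543971 3238050449/4123087942; -3463693637/2061543971 6772304569/2061543971 -6463009765/4123087942; 3238050449/4123087942 -6463009765/4123087942 1831586952/2061543971]
step 2: x̄ = F·x = [3196463460/2061543971, 6170935366/2061543971, 9573422872/2061543971]
step 2: P̄ = F·P·Fᵀ + Q = [66977915668/2061543971 36771526927/4123087942 59095413447/2061543971; 36771526927/4123087942 18936600260/2061543971 48832079015/4123087942; 59095413447/2061543971 48832079015/4123087942 66209397869/2061543971]
step 2: y = z − H·x̄ = [-33758555454/2061543971, -25315510149/2061543971]
step 2: S = H·P̄·Hᵀ + R = [1425734930503/2061543971 31570549470/2061543971; 31570549470/2061543971 141153011700/2061543971]
step 2: K = P̄·Hᵀ·S⁻¹ = [671474670327/3237865770340 -6926262181583/32378657703400; 68144660668/809466442585 442518149639/4047332212925; 168131755494/809466442585 847844685679/8094664425850]
step 2: x' = x̄ + K·y = [25300895143197/32378657703400, 1101565760449/4047332212925, -353534590561/8094664425850]
step 2: P' = (I − K·H)·P̄ = [31458820974611/32378657703400 -13158501604001/8094664425850 6133139698257/8094664425850; -13158501604001/8094664425850 12886345106032/4047332212925 -12273465304723/8094664425850; 6133139698257/8094664425850 -12273465304723/8094664425850 3490492191968/4047332212925]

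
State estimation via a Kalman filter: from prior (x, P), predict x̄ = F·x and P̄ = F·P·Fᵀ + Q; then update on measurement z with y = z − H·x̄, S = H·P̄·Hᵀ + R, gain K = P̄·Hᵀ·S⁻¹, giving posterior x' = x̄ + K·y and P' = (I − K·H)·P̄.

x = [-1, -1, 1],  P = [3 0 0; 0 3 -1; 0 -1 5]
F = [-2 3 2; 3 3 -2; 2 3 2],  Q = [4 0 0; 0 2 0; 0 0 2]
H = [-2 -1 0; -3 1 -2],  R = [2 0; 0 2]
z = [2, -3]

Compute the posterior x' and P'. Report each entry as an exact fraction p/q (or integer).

x̄ = F·x = [1, -8, -3]
P̄ = F·P·Fᵀ + Q = [51 -11 23; -11 88 25; 23 25 49]
y = z − H·x̄ = [-4, 2]
S = H·P̄·Hᵀ + R = [250 349; 349 987]
K = P̄·Hᵀ·S⁻¹ = [-16527/124949 -20741/124949; -89921/124949 40784/124949; -20519/124949 -10721/124949]
x' = x̄ + K·y = [149575/124949, -558340/124949, -314213/124949]
P' = (I − K·H)·P̄ = [512832/124949 -992610/124949 -1244812/124949; -992610/124949 2165062/124949 2530662/124949; -1244812/124949 2530662/124949 3143270/124949]

x' = [149575/124949, -558340/124949, -314213/124949]
P' = [512832/124949 -992610/124949 -1244812/124949; -992610/124949 2165062/124949 2530662/124949; -1244812/124949 2530662/124949 3143270/124949]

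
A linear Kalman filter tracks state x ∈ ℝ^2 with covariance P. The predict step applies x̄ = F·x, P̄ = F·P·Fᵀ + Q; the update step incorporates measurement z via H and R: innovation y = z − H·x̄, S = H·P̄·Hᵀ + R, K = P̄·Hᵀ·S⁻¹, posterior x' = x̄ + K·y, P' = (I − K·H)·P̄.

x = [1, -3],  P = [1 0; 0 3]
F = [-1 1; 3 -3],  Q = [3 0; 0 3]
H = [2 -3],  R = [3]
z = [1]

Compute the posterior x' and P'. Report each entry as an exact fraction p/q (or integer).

x̄ = F·x = [-4, 12]
P̄ = F·P·Fᵀ + Q = [7 -12; -12 39]
y = z − H·x̄ = [45]
S = H·P̄·Hᵀ + R = [526]
K = P̄·Hᵀ·S⁻¹ = [25/263; -141/526]
x' = x̄ + K·y = [73/263, -33/526]
P' = (I − K·H)·P̄ = [591/263 369/263; 369/263 633/526]

x' = [73/263, -33/526]
P' = [591/263 369/263; 369/263 633/526]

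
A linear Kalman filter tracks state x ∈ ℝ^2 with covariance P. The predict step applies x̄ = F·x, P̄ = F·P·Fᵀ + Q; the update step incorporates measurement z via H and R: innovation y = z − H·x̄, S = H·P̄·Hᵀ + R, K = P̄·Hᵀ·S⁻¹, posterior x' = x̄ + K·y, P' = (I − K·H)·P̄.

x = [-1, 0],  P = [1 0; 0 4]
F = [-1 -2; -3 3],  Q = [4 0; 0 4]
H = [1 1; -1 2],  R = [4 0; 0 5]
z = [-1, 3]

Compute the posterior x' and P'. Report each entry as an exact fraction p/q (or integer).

x̄ = F·x = [1, 3]
P̄ = F·P·Fᵀ + Q = [21 -21; -21 49]
y = z − H·x̄ = [-5, -2]
S = H·P̄·Hᵀ + R = [32 56; 56 306]
K = P̄·Hᵀ·S⁻¹ = [441/832 -63/208; 119/416 35/104]
x' = x̄ + K·y = [-869/832, 373/416]
P' = (I − K·H)·P̄ = [399/208 21/104; 21/104 49/52]

x' = [-869/832, 373/416]
P' = [399/208 21/104; 21/104 49/52]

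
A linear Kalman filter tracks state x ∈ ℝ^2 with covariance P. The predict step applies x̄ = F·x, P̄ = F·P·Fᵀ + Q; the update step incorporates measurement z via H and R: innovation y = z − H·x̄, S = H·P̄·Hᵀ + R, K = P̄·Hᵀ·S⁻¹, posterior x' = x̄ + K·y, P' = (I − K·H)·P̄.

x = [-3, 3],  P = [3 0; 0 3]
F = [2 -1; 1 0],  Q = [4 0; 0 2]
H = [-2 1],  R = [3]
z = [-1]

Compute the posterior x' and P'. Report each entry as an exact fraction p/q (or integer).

x̄ = F·x = [-9, -3]
P̄ = F·P·Fᵀ + Q = [19 6; 6 5]
y = z − H·x̄ = [-16]
S = H·P̄·Hᵀ + R = [60]
K = P̄·Hᵀ·S⁻¹ = [-8/15; -7/60]
x' = x̄ + K·y = [-7/15, -17/15]
P' = (I − K·H)·P̄ = [29/15 34/15; 34/15 251/60]

x' = [-7/15, -17/15]
P' = [29/15 34/15; 34/15 251/60]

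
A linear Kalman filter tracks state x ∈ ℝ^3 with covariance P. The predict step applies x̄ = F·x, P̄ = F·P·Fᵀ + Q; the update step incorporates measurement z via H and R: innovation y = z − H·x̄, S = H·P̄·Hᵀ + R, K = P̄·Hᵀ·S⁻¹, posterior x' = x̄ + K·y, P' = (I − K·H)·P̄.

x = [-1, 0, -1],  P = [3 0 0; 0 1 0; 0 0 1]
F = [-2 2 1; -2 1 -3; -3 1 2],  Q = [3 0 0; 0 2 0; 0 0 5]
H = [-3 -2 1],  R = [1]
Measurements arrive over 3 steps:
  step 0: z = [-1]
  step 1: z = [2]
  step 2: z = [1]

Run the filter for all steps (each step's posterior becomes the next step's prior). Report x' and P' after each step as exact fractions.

step 0: x' = [-199/131, 281/131, -343/262], P' = [820/131 -599/131 1232/131; -599/131 832/131 -167/131; 1232/131 -167/131 6669/262]
step 1: x' = [1972043/652627, -2463167/652627, 2286090/652627], P' = [34993846/652627 -32285667/652627 40352997/652627; -32285667/652627 31059021/652627 -34984876/652627; 40352997/652627 -34984876/652627 51078149/652627]
step 2: x' = [-5081209487/4325982797, 4238391019/4325982797, -2426922195/4325982797], P' = [458817526643/12977948391 -422780813255/12977948391 529085718088/12977948391; -422780813255/12977948391 415140410216/12977948391 -442376277757/12977948391; 529085718088/12977948391 -442376277757/12977948391 701436871673/12977948391]

step 0: x̄ = F·x = [1, 5, 1]
step 0: P̄ = F·P·Fᵀ + Q = [20 11 22; 11 24 13; 22 13 37]
step 0: y = z − H·x̄ = [11]
step 0: S = H·P̄·Hᵀ + R = [262]
step 0: K = P̄·Hᵀ·S⁻¹ = [-30/131; -34/131; -55/262]
step 0: x' = x̄ + K·y = [-199/131, 281/131, -343/262]
step 0: P' = (I − K·H)·P̄ = [820/131 -599/131 1232/131; -599/131 832/131 -167/131; 1232/131 -167/131 6669/262]
step 1: x̄ = F·x = [1577/262, 2387/262, 535/131]
step 1: P̄ = F·P·Fᵀ + Q = [19063/262 8595/262 8586/131; 8595/262 105133/262 -4933/131; 8586/131 -4933/131 10347/131]
step 1: y = z − H·x̄ = [8959/262]
step 1: S = H·P̄·Hᵀ + R = [652627/262]
step 1: K = P̄·Hᵀ·S⁻¹ = [-57207/652627; -245917/652627; -11090/652627]
step 1: x' = x̄ + K·y = [1972043/652627, -2463167/652627, 2286090/652627]
step 1: P' = (I − K·H)·P̄ = [34993846/652627 -32285667/652627 40352997/652627; -32285667/652627 31059021/652627 -34984876/652627; 40352997/652627 -34984876/652627 51078149/652627]
step 2: x̄ = F·x = [-6584330/652627, -13265523/652627, -3807116/652627]
step 2: P̄ = F·P·Fᵀ + Q = [274181342/652627 578909349/652627 175127393/652627; 578909349/652627 1455330888/652627 332731399/652627; 175127393/652627 332731399/652627 123117900/652627]
step 2: y = z − H·x̄ = [-41824293/652627]
step 2: S = H·P̄·Hᵀ + R = [12977948391/652627]
step 2: K = P̄·Hᵀ·S⁻¹ = [-1805235331/12977948391; -4314658424/12977948391; -1067727077/12977948391]
step 2: x' = x̄ + K·y = [-5081209487/4325982797, 4238391019/4325982797, -2426922195/4325982797]
step 2: P' = (I − K·H)·P̄ = [458817526643/12977948391 -422780813255/12977948391 529085718088/12977948391; -422780813255/12977948391 415140410216/12977948391 -442376277757/12977948391; 529085718088/12977948391 -442376277757/12977948391 701436871673/12977948391]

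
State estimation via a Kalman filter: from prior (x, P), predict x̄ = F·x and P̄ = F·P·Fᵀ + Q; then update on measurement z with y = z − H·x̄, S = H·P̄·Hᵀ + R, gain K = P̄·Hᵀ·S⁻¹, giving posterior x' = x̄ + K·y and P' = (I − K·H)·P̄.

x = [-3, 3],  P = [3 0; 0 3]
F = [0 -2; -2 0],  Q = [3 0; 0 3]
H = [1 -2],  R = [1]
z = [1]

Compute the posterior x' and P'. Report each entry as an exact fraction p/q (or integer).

x' = [-9/4, -3/2]
P' = [915/76 225/38; 225/38 60/19]

x̄ = F·x = [-6, 6]
P̄ = F·P·Fᵀ + Q = [15 0; 0 15]
y = z − H·x̄ = [19]
S = H·P̄·Hᵀ + R = [76]
K = P̄·Hᵀ·S⁻¹ = [15/76; -15/38]
x' = x̄ + K·y = [-9/4, -3/2]
P' = (I − K·H)·P̄ = [915/76 225/38; 225/38 60/19]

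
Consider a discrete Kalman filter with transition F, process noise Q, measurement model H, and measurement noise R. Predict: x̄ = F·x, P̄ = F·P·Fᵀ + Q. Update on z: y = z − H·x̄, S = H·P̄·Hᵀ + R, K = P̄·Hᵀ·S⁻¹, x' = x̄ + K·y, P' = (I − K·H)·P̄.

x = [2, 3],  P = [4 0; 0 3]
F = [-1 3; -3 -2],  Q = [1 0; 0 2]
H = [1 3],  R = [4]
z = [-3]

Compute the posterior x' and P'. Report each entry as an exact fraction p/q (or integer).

x' = [1757/225, -92/25]
P' = [7102/225 -262/25; -262/25 98/25]

x̄ = F·x = [7, -12]
P̄ = F·P·Fᵀ + Q = [32 -6; -6 50]
y = z − H·x̄ = [26]
S = H·P̄·Hᵀ + R = [450]
K = P̄·Hᵀ·S⁻¹ = [7/225; 8/25]
x' = x̄ + K·y = [1757/225, -92/25]
P' = (I − K·H)·P̄ = [7102/225 -262/25; -262/25 98/25]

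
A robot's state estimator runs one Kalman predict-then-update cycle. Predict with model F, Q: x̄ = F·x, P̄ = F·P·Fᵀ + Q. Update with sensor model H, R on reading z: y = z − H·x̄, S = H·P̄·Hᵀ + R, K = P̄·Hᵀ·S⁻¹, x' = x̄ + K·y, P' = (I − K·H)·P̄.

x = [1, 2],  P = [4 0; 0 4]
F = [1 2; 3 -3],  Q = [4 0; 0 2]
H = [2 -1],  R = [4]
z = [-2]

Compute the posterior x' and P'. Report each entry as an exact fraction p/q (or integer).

x̄ = F·x = [5, -3]
P̄ = F·P·Fᵀ + Q = [24 -12; -12 74]
y = z − H·x̄ = [-15]
S = H·P̄·Hᵀ + R = [222]
K = P̄·Hᵀ·S⁻¹ = [10/37; -49/111]
x' = x̄ + K·y = [35/37, 134/37]
P' = (I − K·H)·P̄ = [288/37 536/37; 536/37 3412/111]

x' = [35/37, 134/37]
P' = [288/37 536/37; 536/37 3412/111]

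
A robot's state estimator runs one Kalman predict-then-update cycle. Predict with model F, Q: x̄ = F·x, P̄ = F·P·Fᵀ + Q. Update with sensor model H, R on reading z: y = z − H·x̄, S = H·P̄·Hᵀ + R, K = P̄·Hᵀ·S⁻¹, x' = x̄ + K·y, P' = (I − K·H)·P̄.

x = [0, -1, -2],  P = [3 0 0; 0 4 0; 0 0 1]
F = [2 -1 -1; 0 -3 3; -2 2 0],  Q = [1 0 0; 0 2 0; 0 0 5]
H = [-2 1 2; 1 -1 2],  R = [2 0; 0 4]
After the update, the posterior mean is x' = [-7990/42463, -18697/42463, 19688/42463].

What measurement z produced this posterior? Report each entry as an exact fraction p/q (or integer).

x̄ = F·x = [3, -3, -2]
P̄ = F·P·Fᵀ + Q = [18 9 -20; 9 47 -24; -20 -24 33]
S = H·P̄·Hᵀ + R = [281 116; 116 199]
K = P̄·Hᵀ·S⁻¹ = [-9737/42463 -939/42463; 6195/42463 -21962/42463; 8198/42463 10158/42463]
x' − x̄ = [-135379/42463, 108692/42463, 104614/42463] = K·y
y = (KᵀK)⁻¹·Kᵀ·(x' − x̄) = [14, -1]
z = y + H·x̄ = [14, -1] + [-13, 2] = [1, 1]

z = [1, 1]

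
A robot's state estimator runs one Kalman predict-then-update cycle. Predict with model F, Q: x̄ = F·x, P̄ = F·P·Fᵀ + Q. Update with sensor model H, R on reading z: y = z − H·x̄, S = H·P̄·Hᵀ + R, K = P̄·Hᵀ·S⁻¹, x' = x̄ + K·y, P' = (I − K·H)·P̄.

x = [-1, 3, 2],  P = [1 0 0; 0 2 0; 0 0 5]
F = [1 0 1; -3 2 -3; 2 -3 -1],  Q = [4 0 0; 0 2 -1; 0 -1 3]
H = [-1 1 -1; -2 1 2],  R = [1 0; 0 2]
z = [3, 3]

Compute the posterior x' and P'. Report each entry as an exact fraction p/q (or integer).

x̄ = F·x = [1, 3, -13]
P̄ = F·P·Fᵀ + Q = [10 -18 -3; -18 64 -4; -3 -4 30]
y = z − H·x̄ = [-12, 28]
S = H·P̄·Hᵀ + R = [143 74; 74 306]
K = P̄·Hᵀ·S⁻¹ = [-2197/19141 -2221/19141; 9754/19141 3396/19141; -7037/19141 5580/19141]
x' = x̄ + K·y = [-16683/19141, 35463/19141, -8149/19141]
P' = (I − K·H)·P̄ = [38761/19141 48736/19141 12172/19141; 48736/19141 73748/19141 15258/19141; 12172/19141 15258/19141 10123/19141]

x' = [-16683/19141, 35463/19141, -8149/19141]
P' = [38761/19141 48736/19141 12172/19141; 48736/19141 73748/19141 15258/19141; 12172/19141 15258/19141 10123/19141]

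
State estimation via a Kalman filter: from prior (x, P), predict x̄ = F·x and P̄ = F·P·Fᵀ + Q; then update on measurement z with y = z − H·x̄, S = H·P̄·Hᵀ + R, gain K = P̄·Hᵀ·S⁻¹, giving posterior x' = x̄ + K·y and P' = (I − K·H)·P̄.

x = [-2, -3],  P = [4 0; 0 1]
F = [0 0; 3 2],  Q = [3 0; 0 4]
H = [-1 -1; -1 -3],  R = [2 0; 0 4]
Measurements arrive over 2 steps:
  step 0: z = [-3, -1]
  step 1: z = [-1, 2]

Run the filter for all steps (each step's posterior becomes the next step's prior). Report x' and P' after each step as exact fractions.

step 0: x' = [1257/761, -24/761], P' = [1464/761 -660/761; -660/761 572/761]
step 1: x' = [102975/189889, -89245/189889], P' = [358536/189889 -158820/189889; -158820/189889 137644/189889]

step 0: x̄ = F·x = [0, -12]
step 0: P̄ = F·P·Fᵀ + Q = [3 0; 0 44]
step 0: y = z − H·x̄ = [-15, -37]
step 0: S = H·P̄·Hᵀ + R = [49 135; 135 403]
step 0: K = P̄·Hᵀ·S⁻¹ = [-402/761 129/761; 44/761 -264/761]
step 0: x' = x̄ + K·y = [1257/761, -24/761]
step 0: P' = (I − K·H)·P̄ = [1464/761 -660/761; -660/761 572/761]
step 1: x̄ = F·x = [0, 3723/761]
step 1: P̄ = F·P·Fᵀ + Q = [3 0; 0 10588/761]
step 1: y = z − H·x̄ = [2962/761, 12691/761]
step 1: S = H·P̄·Hᵀ + R = [14393/761 34047/761; 34047/761 100619/761]
step 1: K = P̄·Hᵀ·S⁻¹ = [-99858/189889 29481/189889; 10588/189889 -63528/189889]
step 1: x' = x̄ + K·y = [102975/189889, -89245/189889]
step 1: P' = (I − K·H)·P̄ = [358536/189889 -158820/189889; -158820/189889 137644/189889]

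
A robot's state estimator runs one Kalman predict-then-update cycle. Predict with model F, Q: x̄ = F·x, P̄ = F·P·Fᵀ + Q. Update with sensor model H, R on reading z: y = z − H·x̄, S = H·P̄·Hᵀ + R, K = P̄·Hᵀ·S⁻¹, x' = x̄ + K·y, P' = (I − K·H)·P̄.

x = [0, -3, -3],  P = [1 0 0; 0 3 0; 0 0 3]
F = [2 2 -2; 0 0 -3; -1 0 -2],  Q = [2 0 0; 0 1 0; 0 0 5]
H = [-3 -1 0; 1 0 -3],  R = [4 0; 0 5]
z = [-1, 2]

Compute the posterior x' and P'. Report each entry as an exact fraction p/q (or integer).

x' = [-20304/27437, 89101/27437, -18466/27437]
P' = [24126/27437 -42786/27437 4802/27437; -42786/27437 148234/27437 -4422/27437; 4802/27437 -4422/27437 15194/27437]

x̄ = F·x = [0, 9, 6]
P̄ = F·P·Fᵀ + Q = [30 18 10; 18 28 18; 10 18 18]
y = z − H·x̄ = [8, 20]
S = H·P̄·Hᵀ + R = [410 36; 36 137]
K = P̄·Hᵀ·S⁻¹ = [-7398/27437 1944/27437; -4969/27437 -5904/27437; -2496/27437 -8156/27437]
x' = x̄ + K·y = [-20304/27437, 89101/27437, -18466/27437]
P' = (I − K·H)·P̄ = [24126/27437 -42786/27437 4802/27437; -42786/27437 148234/27437 -4422/27437; 4802/27437 -4422/27437 15194/27437]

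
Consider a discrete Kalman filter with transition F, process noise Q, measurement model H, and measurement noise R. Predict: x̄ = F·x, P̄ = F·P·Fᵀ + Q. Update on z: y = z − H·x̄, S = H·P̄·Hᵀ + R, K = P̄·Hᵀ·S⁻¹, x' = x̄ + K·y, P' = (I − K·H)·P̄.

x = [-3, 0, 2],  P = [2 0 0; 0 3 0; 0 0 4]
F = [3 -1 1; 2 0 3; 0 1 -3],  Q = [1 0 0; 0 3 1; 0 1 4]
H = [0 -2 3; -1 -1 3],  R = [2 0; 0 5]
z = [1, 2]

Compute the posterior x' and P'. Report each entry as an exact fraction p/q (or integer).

x̄ = F·x = [-7, 0, -6]
P̄ = F·P·Fᵀ + Q = [26 24 -15; 24 47 -35; -15 -35 43]
y = z − H·x̄ = [19, 13]
S = H·P̄·Hᵀ + R = [997 889; 889 813]
K = P̄·Hᵀ·S⁻¹ = [4423/10120 -6019/10120; -5323/20240 1439/20240; 166/1265 97/1265]
x' = x̄ + K·y = [-6505/1012, -8243/2024, -635/253]
P' = (I − K·H)·P̄ = [51327/5060 63713/10120 5678/1265; 63713/10120 145267/20240 5831/1265; 5678/1265 5831/1265 3998/1265]

x' = [-6505/1012, -8243/2024, -635/253]
P' = [51327/5060 63713/10120 5678/1265; 63713/10120 145267/20240 5831/1265; 5678/1265 5831/1265 3998/1265]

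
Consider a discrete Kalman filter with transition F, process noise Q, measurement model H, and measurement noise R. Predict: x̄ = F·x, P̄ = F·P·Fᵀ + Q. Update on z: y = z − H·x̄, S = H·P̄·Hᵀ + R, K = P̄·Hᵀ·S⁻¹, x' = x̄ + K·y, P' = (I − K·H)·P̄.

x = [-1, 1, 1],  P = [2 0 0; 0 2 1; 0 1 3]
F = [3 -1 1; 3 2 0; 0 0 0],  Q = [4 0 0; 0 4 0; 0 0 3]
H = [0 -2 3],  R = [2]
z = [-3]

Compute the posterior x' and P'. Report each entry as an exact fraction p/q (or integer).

x' = [-287/149, 151/149, -45/149]
P' = [2701/149 464/149 288/149; 464/149 870/149 540/149; 288/149 540/149 366/149]

x̄ = F·x = [-3, -1, 0]
P̄ = F·P·Fᵀ + Q = [25 16 0; 16 30 0; 0 0 3]
y = z − H·x̄ = [-5]
S = H·P̄·Hᵀ + R = [149]
K = P̄·Hᵀ·S⁻¹ = [-32/149; -60/149; 9/149]
x' = x̄ + K·y = [-287/149, 151/149, -45/149]
P' = (I − K·H)·P̄ = [2701/149 464/149 288/149; 464/149 870/149 540/149; 288/149 540/149 366/149]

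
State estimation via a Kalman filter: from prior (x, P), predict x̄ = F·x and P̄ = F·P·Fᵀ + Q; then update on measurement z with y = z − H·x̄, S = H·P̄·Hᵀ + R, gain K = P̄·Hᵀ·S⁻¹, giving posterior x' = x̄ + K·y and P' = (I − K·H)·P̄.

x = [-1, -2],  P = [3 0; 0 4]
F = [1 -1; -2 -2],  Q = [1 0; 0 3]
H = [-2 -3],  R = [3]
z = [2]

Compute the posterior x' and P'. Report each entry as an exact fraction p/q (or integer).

x' = [-73/169, -53/169]
P' = [1110/169 -729/169; -729/169 1069/338]

x̄ = F·x = [1, 6]
P̄ = F·P·Fᵀ + Q = [8 2; 2 31]
y = z − H·x̄ = [22]
S = H·P̄·Hᵀ + R = [338]
K = P̄·Hᵀ·S⁻¹ = [-11/169; -97/338]
x' = x̄ + K·y = [-73/169, -53/169]
P' = (I − K·H)·P̄ = [1110/169 -729/169; -729/169 1069/338]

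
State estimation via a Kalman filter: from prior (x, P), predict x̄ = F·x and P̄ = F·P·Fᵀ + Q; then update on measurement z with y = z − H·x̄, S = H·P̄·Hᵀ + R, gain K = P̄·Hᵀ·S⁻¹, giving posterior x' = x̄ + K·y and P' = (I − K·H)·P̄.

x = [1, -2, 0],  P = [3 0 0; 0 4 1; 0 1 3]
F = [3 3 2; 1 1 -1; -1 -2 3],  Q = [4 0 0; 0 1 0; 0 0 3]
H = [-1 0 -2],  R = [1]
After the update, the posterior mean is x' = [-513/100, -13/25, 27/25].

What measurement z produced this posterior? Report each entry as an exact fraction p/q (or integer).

x̄ = F·x = [-3, -1, 3]
P̄ = F·P·Fᵀ + Q = [91 14 -10; 14 9 -15; -10 -15 37]
S = H·P̄·Hᵀ + R = [200]
K = P̄·Hᵀ·S⁻¹ = [-71/200; 2/25; -8/25]
x' − x̄ = [-213/100, 12/25, -48/25] = K·y
y = (KᵀK)⁻¹·Kᵀ·(x' − x̄) = [6]
z = y + H·x̄ = [6] + [-3] = [3]

z = [3]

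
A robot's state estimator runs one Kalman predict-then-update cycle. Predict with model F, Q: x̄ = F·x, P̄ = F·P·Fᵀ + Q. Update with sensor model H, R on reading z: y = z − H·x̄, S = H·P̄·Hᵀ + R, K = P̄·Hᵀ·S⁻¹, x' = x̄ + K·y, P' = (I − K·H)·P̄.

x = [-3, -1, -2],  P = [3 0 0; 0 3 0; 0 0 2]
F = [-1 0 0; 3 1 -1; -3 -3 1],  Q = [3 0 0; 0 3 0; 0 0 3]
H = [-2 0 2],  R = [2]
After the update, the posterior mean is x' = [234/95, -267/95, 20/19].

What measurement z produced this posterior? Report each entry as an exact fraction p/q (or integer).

z = [-3]

x̄ = F·x = [3, -8, 10]
P̄ = F·P·Fᵀ + Q = [6 -9 9; -9 35 -38; 9 -38 59]
S = H·P̄·Hᵀ + R = [190]
K = P̄·Hᵀ·S⁻¹ = [3/95; -29/95; 10/19]
x' − x̄ = [-51/95, 493/95, -170/19] = K·y
y = (KᵀK)⁻¹·Kᵀ·(x' − x̄) = [-17]
z = y + H·x̄ = [-17] + [14] = [-3]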